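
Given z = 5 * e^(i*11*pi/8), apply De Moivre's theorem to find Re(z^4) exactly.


Step 1: By De Moivre's theorem, z^4 = 5^4 * e^(i*4*11*pi/8) = 625 * (cos(11*pi/2) + i*sin(11*pi/2))
Step 2: |z|^4 = 5^4 = 625
Step 3: Reduce the angle mod 2*pi: 11*pi/2 - 4*pi = 3*pi/2
Step 4: cos(3*pi/2) = 0
Step 5: Re(z^4) = 625 * 0 = 0

0


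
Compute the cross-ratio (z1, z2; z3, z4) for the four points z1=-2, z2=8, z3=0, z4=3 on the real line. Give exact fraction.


Step 1: (z1-z3)(z2-z4) = (-2) * 5 = -10
Step 2: (z1-z4)(z2-z3) = (-5) * 8 = -40
Step 3: Cross-ratio = 10/40 = 1/4

1/4


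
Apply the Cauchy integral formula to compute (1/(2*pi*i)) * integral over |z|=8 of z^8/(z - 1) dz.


Step 1: f(z) = z^8, a = 1 is inside |z| = 8
Step 2: By Cauchy integral formula: (1/(2pi*i)) * integral = f(a)
Step 3: f(1) = 1^8 = 1

1


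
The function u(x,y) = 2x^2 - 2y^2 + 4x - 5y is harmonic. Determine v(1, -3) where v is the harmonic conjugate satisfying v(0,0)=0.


Step 1: v_x = -u_y = 4y + 5
Step 2: v_y = u_x = 4x + 4
Step 3: v = 4xy + 5x + 4y + C
Step 4: v(0,0) = 0 => C = 0
Step 5: v(1, -3) = -19

-19


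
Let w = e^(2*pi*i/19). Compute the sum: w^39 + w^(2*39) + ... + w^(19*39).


Step 1: The sum sum_{j=1}^{n} w^(k*j) equals n if n | k, else 0.
Step 2: Here n = 19, k = 39
Step 3: Does n divide k? 19 | 39 -> False
Step 4: Sum = 0

0


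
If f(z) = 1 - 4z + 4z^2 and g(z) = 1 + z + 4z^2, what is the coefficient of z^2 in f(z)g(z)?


Step 1: z^2 term in f*g comes from: (1)*(4z^2) + (-4z)*(z) + (4z^2)*(1)
Step 2: = 4 - 4 + 4
Step 3: = 4

4


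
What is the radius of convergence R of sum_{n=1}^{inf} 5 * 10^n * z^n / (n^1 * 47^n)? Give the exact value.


Step 1: General term a_n = 5 * 10^n / (n^1 * 47^n)
Step 2: By the root test, |a_n|^(1/n) = 5^(1/n) * 10 / (n^(1/n) * 47) -> 10/47 as n -> infinity (since 5^(1/n) -> 1 and n^(1/n) -> 1)
Step 3: R = 1/lim|a_n|^(1/n) = 47/10

47/10


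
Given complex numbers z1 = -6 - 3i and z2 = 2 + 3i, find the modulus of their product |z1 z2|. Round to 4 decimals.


Step 1: |z1| = sqrt((-6)^2 + (-3)^2) = sqrt(45)
Step 2: |z2| = sqrt(2^2 + 3^2) = sqrt(13)
Step 3: |z1*z2| = |z1|*|z2| = sqrt(45) * sqrt(13) = sqrt(45 * 13) = sqrt(585)
Step 4: = 24.1868

24.1868


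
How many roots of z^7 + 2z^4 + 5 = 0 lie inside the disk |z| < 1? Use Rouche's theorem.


Step 1: On |z| = 1 the three terms have sizes |z^7| = 1^7 = 1, |2z^4| = 2*1^4 = 2, |5| = 5
Step 2: The dominant term is g(z) = 5; let h(z) = z^7 + 2z^4 so f = g + h
Step 3: On |z| = 1: |g| = 5 and |h| <= 1 + 2 = 3
Step 4: Since 5 > 3, |h| < |g| on |z| = 1, so by Rouche f has the same number of zeros as g inside |z| < 1
Step 5: g(z) = 5 is a nonzero constant with no zeros inside |z| < 1. Answer = 0

0


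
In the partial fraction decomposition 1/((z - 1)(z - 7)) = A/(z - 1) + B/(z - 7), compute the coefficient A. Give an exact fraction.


Step 1: Multiply both sides by (z - 1) and set z = 1
Step 2: A = 1 / (1 - 7)
Step 3: A = 1 / (-6)
Step 4: A = -1/6

-1/6


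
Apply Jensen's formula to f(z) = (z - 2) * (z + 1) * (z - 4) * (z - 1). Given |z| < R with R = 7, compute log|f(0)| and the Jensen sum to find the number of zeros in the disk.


Jensen's formula: (1/2pi)*integral log|f(Re^it)|dt = log|f(0)| + sum_{|a_k|<R} log(R/|a_k|)
Step 1: f(0) = (-2) * 1 * (-4) * (-1) = -8
Step 2: log|f(0)| = log|2| + log|-1| + log|4| + log|1| = 2.0794
Step 3: Zeros inside |z| < 7: 2, -1, 4, 1
Step 4: Jensen sum = log(7/2) + log(7/1) + log(7/4) + log(7/1) = 5.7042
Step 5: n(R) = number of terms in the Jensen sum = count of zeros inside |z| < 7 = 4

4


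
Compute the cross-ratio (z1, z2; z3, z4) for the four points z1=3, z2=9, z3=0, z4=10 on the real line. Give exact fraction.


Step 1: (z1-z3)(z2-z4) = 3 * (-1) = -3
Step 2: (z1-z4)(z2-z3) = (-7) * 9 = -63
Step 3: Cross-ratio = 3/63 = 1/21

1/21


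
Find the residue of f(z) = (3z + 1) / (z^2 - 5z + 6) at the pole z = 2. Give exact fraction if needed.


Step 1: Q(z) = z^2 - 5z + 6 = (z - 2)(z - 3)
Step 2: Q'(z) = 2z - 5
Step 3: Q'(2) = -1, P(2) = 7
Step 4: Res = P(2)/Q'(2) = 7/(-1) = -7

-7


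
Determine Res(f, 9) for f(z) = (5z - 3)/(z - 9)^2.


Step 1: Pole of order 2 at z = 9
Step 2: Res = lim d/dz [(z - 9)^2 * f(z)] as z -> 9
Step 3: (z - 9)^2 * f(z) = 5z - 3
Step 4: d/dz[5z - 3] = 5

5


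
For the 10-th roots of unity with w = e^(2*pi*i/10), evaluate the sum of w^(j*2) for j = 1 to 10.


Step 1: The sum sum_{j=1}^{n} w^(k*j) equals n if n | k, else 0.
Step 2: Here n = 10, k = 2
Step 3: Does n divide k? 10 | 2 -> False
Step 4: Sum = 0

0


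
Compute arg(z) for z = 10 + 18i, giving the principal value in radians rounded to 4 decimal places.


Step 1: z = 10 + 18i
Step 2: arg(z) = atan2(18, 10)
Step 3: arg(z) = 1.0637

1.0637


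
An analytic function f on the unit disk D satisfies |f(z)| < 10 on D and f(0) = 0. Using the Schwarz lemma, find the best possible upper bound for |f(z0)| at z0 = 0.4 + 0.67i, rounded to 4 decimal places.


Step 1: g = f/10 maps D -> D with g(0) = 0, so by the Schwarz lemma |g(z)| <= |z|, i.e. |f(z)| <= 10|z|; this is sharp (f(z) = 10z).
Step 2: |z0|^2 = 0.4^2 + 0.67^2 = 0.6089
Step 3: |z0| = sqrt(0.6089) = 0.78032
Step 4: Best bound = 10 * |z0| = 10 * 0.78032 = 7.8032

7.8032


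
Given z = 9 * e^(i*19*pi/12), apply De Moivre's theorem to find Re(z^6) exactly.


Step 1: By De Moivre's theorem, z^6 = 9^6 * e^(i*6*19*pi/12) = 531441 * (cos(19*pi/2) + i*sin(19*pi/2))
Step 2: |z|^6 = 9^6 = 531441
Step 3: Reduce the angle mod 2*pi: 19*pi/2 - 8*pi = 3*pi/2
Step 4: cos(3*pi/2) = 0
Step 5: Re(z^6) = 531441 * 0 = 0

0


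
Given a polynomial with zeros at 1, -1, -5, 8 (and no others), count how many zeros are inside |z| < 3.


Step 1: Check each root:
  z = 1: |1| = 1 < 3
  z = -1: |-1| = 1 < 3
  z = -5: |-5| = 5 >= 3
  z = 8: |8| = 8 >= 3
Step 2: Count = 2

2


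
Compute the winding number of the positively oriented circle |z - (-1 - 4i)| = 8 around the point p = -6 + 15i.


Step 1: Center c = (-1, -4), radius = 8
Step 2: |p - c|^2 = (-5)^2 + 19^2 = 386
Step 3: r^2 = 64
Step 4: |p-c| > r so winding number = 0

0


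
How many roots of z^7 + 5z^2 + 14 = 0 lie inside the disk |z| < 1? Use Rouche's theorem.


Step 1: On |z| = 1 the three terms have sizes |z^7| = 1^7 = 1, |5z^2| = 5*1^2 = 5, |14| = 14
Step 2: The dominant term is g(z) = 14; let h(z) = z^7 + 5z^2 so f = g + h
Step 3: On |z| = 1: |g| = 14 and |h| <= 1 + 5 = 6
Step 4: Since 14 > 6, |h| < |g| on |z| = 1, so by Rouche f has the same number of zeros as g inside |z| < 1
Step 5: g(z) = 14 is a nonzero constant with no zeros inside |z| < 1. Answer = 0

0


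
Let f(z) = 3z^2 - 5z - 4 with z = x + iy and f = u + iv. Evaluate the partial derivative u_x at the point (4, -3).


Step 1: f(z) = 3(x+iy)^2 - 5(x+iy) - 4
Step 2: u = 3(x^2 - y^2) - 5x - 4
Step 3: u_x = 6x - 5
Step 4: At (4, -3): u_x = 24 - 5 = 19

19


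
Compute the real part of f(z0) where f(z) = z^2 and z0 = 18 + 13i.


Step 1: z0 = 18 + 13i
Step 2: z0^2 = 18^2 - 13^2 + 468i
Step 3: real part = 324 - 169 = 155

155


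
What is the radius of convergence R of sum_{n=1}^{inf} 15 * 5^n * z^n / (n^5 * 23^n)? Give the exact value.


Step 1: General term a_n = 15 * 5^n / (n^5 * 23^n)
Step 2: By the root test, |a_n|^(1/n) = 15^(1/n) * 5 / (n^(5/n) * 23) -> 5/23 as n -> infinity (since 15^(1/n) -> 1 and n^(5/n) -> 1)
Step 3: R = 1/lim|a_n|^(1/n) = 23/5

23/5


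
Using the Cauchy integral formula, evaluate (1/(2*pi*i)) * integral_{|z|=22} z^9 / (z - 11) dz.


Step 1: f(z) = z^9, a = 11 is inside |z| = 22
Step 2: By Cauchy integral formula: (1/(2pi*i)) * integral = f(a)
Step 3: f(11) = 11^9 = 2357947691

2357947691


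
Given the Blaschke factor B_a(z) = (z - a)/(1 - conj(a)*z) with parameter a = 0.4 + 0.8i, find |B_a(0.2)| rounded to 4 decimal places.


Step 1: Numerator z0 - a = 0.2 - (0.4 + 0.8i) = -0.2 - 0.8i
Step 2: Denominator 1 - conj(a)*z0 = 1 - (0.4 - 0.8i)*0.2 = 0.92 + 0.16i
Step 3: |z0 - a|^2 = (-0.2)^2 + (-0.8)^2 = 0.68; |1 - conj(a)*z0|^2 = 0.92^2 + 0.16^2 = 0.872
Step 4: |B_a(0.2)| = sqrt(0.68 / 0.872) = sqrt(0.779817)
Step 5: = 0.8831

0.8831


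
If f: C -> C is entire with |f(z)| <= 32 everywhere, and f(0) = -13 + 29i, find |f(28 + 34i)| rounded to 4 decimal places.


Step 1: By Liouville's theorem, a bounded entire function is constant.
Step 2: f(z) = f(0) = -13 + 29i for all z.
Step 3: |f(w)| = |-13 + 29i| = sqrt(169 + 841)
Step 4: = 31.7805

31.7805


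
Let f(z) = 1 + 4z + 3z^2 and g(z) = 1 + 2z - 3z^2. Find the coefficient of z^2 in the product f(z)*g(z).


Step 1: z^2 term in f*g comes from: (1)*(-3z^2) + (4z)*(2z) + (3z^2)*(1)
Step 2: = -3 + 8 + 3
Step 3: = 8

8


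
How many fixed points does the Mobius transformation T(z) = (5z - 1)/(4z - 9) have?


Step 1: Fixed points satisfy T(z) = z
Step 2: 4z^2 - 14z + 1 = 0
Step 3: Discriminant = (-14)^2 - 4*4*1 = 180
Step 4: Number of fixed points = 2

2


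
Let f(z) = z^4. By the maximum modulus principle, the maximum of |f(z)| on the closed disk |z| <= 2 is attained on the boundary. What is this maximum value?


Step 1: On |z| = 2, |f(z)| = |z|^4 = 2^4
Step 2: By maximum modulus principle, maximum is on boundary.
Step 3: Maximum = 16 = 16

16


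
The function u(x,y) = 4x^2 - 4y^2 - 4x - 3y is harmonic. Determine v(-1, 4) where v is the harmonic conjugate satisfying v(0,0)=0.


Step 1: v_x = -u_y = 8y + 3
Step 2: v_y = u_x = 8x - 4
Step 3: v = 8xy + 3x - 4y + C
Step 4: v(0,0) = 0 => C = 0
Step 5: v(-1, 4) = -51

-51


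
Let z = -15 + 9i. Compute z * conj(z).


Step 1: conj(z) = -15 - 9i
Step 2: z * conj(z) = (-15)^2 + 9^2
Step 3: = 225 + 81 = 306

306


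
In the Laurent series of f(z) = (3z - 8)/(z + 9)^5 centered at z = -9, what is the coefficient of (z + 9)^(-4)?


Step 1: Write the numerator in powers of (z + 9): 3z - 8 = 3(z + 9) + (3*(-9) - 8) = 3(z + 9) - 35
Step 2: Divide by (z + 9)^5: f(z) = -35(z + 9)^(-5) + 3(z + 9)^(-4)
Step 3: This finite sum is the Laurent series of f about z = -9.
Step 4: Coefficient of (z + 9)^(-4) = coefficient of (z + 9) in the re-centred numerator = 3

3


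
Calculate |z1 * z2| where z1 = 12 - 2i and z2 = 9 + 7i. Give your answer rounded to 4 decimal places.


Step 1: |z1| = sqrt(12^2 + (-2)^2) = sqrt(148)
Step 2: |z2| = sqrt(9^2 + 7^2) = sqrt(130)
Step 3: |z1*z2| = |z1|*|z2| = sqrt(148) * sqrt(130) = sqrt(148 * 130) = sqrt(19240)
Step 4: = 138.7083

138.7083


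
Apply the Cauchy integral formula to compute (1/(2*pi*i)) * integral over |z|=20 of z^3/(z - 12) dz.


Step 1: f(z) = z^3, a = 12 is inside |z| = 20
Step 2: By Cauchy integral formula: (1/(2pi*i)) * integral = f(a)
Step 3: f(12) = 12^3 = 1728

1728


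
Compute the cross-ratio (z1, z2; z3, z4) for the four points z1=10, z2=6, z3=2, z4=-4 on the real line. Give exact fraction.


Step 1: (z1-z3)(z2-z4) = 8 * 10 = 80
Step 2: (z1-z4)(z2-z3) = 14 * 4 = 56
Step 3: Cross-ratio = 80/56 = 10/7

10/7


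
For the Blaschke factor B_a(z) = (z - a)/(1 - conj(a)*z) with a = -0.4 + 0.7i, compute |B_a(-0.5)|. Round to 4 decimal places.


Step 1: Numerator z0 - a = -0.5 - (-0.4 + 0.7i) = -0.1 - 0.7i
Step 2: Denominator 1 - conj(a)*z0 = 1 - (-0.4 - 0.7i)*(-0.5) = 0.8 - 0.35i
Step 3: |z0 - a|^2 = (-0.1)^2 + (-0.7)^2 = 0.5; |1 - conj(a)*z0|^2 = 0.8^2 + (-0.35)^2 = 0.7625
Step 4: |B_a(-0.5)| = sqrt(0.5 / 0.7625) = sqrt(0.655738)
Step 5: = 0.8098

0.8098


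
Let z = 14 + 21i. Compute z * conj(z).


Step 1: conj(z) = 14 - 21i
Step 2: z * conj(z) = 14^2 + 21^2
Step 3: = 196 + 441 = 637

637


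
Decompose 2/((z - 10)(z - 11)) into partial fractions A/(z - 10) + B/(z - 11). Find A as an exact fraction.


Step 1: Multiply both sides by (z - 10) and set z = 10
Step 2: A = 2 / (10 - 11)
Step 3: A = 2 / (-1)
Step 4: A = -2

-2


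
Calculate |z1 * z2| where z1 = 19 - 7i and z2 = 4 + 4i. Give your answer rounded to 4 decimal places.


Step 1: |z1| = sqrt(19^2 + (-7)^2) = sqrt(410)
Step 2: |z2| = sqrt(4^2 + 4^2) = sqrt(32)
Step 3: |z1*z2| = |z1|*|z2| = sqrt(410) * sqrt(32) = sqrt(410 * 32) = sqrt(13120)
Step 4: = 114.5426

114.5426


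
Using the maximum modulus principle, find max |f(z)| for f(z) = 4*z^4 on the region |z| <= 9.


Step 1: On |z| = 9, |f(z)| = 4 * |z|^4 = 4 * 9^4
Step 2: By maximum modulus principle, maximum is on boundary.
Step 3: Maximum = 4 * 6561 = 26244

26244


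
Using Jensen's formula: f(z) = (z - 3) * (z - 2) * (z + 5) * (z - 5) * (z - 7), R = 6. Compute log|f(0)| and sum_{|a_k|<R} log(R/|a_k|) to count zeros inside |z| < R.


Jensen's formula: (1/2pi)*integral log|f(Re^it)|dt = log|f(0)| + sum_{|a_k|<R} log(R/|a_k|)
Step 1: f(0) = (-3) * (-2) * 5 * (-5) * (-7) = 1050
Step 2: log|f(0)| = log|3| + log|2| + log|-5| + log|5| + log|7| = 6.9565
Step 3: Zeros inside |z| < 6: 3, 2, -5, 5
Step 4: Jensen sum = log(6/3) + log(6/2) + log(6/5) + log(6/5) = 2.1564
Step 5: n(R) = number of terms in the Jensen sum = count of zeros inside |z| < 6 = 4

4


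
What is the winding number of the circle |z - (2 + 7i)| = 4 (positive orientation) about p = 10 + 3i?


Step 1: Center c = (2, 7), radius = 4
Step 2: |p - c|^2 = 8^2 + (-4)^2 = 80
Step 3: r^2 = 16
Step 4: |p-c| > r so winding number = 0

0


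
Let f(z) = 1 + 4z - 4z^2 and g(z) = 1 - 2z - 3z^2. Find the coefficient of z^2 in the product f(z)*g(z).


Step 1: z^2 term in f*g comes from: (1)*(-3z^2) + (4z)*(-2z) + (-4z^2)*(1)
Step 2: = -3 - 8 - 4
Step 3: = -15

-15


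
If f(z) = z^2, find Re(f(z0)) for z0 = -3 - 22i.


Step 1: z0 = -3 - 22i
Step 2: z0^2 = (-3)^2 - (-22)^2 + 132i
Step 3: real part = 9 - 484 = -475

-475


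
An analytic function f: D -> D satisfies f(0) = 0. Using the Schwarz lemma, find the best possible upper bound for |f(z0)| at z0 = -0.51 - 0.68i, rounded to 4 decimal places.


Step 1: Schwarz lemma: if f: D -> D is analytic with f(0) = 0, then |f(z)| <= |z| for all z in D, and this is sharp (f(z) = z).
Step 2: |z0|^2 = (-0.51)^2 + (-0.68)^2 = 0.7225
Step 3: |z0| = sqrt(0.7225) = 0.85
Step 4: Best bound = |z0| = 0.85

0.85


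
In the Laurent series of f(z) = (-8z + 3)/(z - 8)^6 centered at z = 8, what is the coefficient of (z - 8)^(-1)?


Step 1: Write the numerator in powers of (z - 8): -8z + 3 = -8(z - 8) + (-8*8 + 3) = -8(z - 8) - 61
Step 2: Divide by (z - 8)^6: f(z) = -61(z - 8)^(-6) - 8(z - 8)^(-5)
Step 3: This finite sum is the Laurent series of f about z = 8.
Step 4: Only the powers -6 and -5 appear, so the coefficient of (z - 8)^(-1) = 0

0


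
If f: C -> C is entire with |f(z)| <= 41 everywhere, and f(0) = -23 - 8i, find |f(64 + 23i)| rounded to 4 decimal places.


Step 1: By Liouville's theorem, a bounded entire function is constant.
Step 2: f(z) = f(0) = -23 - 8i for all z.
Step 3: |f(w)| = |-23 - 8i| = sqrt(529 + 64)
Step 4: = 24.3516

24.3516


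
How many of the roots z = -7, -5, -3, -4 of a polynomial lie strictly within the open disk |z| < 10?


Step 1: Check each root:
  z = -7: |-7| = 7 < 10
  z = -5: |-5| = 5 < 10
  z = -3: |-3| = 3 < 10
  z = -4: |-4| = 4 < 10
Step 2: Count = 4

4


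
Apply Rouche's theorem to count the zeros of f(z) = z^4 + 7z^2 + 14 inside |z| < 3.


Step 1: On |z| = 3 the three terms have sizes |z^4| = 3^4 = 81, |7z^2| = 7*3^2 = 63, |14| = 14
Step 2: The dominant term is g(z) = z^4; let h(z) = 7z^2 + 14 so f = g + h
Step 3: On |z| = 3: |g| = 81 and |h| <= 63 + 14 = 77
Step 4: Since 81 > 77, |h| < |g| on |z| = 3, so by Rouche f has the same number of zeros as g inside |z| < 3
Step 5: g(z) = z^4 has 4 zeros (all at the origin) inside |z| < 3. Answer = 4

4


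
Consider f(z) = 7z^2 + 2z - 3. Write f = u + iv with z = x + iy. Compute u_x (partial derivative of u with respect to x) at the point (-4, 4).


Step 1: f(z) = 7(x+iy)^2 + 2(x+iy) - 3
Step 2: u = 7(x^2 - y^2) + 2x - 3
Step 3: u_x = 14x + 2
Step 4: At (-4, 4): u_x = -56 + 2 = -54

-54


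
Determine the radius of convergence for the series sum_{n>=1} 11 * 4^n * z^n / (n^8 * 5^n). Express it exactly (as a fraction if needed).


Step 1: General term a_n = 11 * 4^n / (n^8 * 5^n)
Step 2: By the root test, |a_n|^(1/n) = 11^(1/n) * 4 / (n^(8/n) * 5) -> 4/5 as n -> infinity (since 11^(1/n) -> 1 and n^(8/n) -> 1)
Step 3: R = 1/lim|a_n|^(1/n) = 5/4

5/4


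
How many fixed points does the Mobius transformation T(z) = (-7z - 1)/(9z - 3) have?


Step 1: Fixed points satisfy T(z) = z
Step 2: 9z^2 + 4z + 1 = 0
Step 3: Discriminant = 4^2 - 4*9*1 = -20
Step 4: Number of fixed points = 2

2


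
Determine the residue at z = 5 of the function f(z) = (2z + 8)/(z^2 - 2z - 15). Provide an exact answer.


Step 1: Q(z) = z^2 - 2z - 15 = (z - 5)(z + 3)
Step 2: Q'(z) = 2z - 2
Step 3: Q'(5) = 8, P(5) = 18
Step 4: Res = P(5)/Q'(5) = 18/8 = 9/4

9/4


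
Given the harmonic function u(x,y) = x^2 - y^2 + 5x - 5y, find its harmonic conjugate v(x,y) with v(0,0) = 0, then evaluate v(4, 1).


Step 1: v_x = -u_y = 2y + 5
Step 2: v_y = u_x = 2x + 5
Step 3: v = 2xy + 5x + 5y + C
Step 4: v(0,0) = 0 => C = 0
Step 5: v(4, 1) = 33

33


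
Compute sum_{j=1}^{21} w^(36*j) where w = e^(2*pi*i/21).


Step 1: The sum sum_{j=1}^{n} w^(k*j) equals n if n | k, else 0.
Step 2: Here n = 21, k = 36
Step 3: Does n divide k? 21 | 36 -> False
Step 4: Sum = 0

0


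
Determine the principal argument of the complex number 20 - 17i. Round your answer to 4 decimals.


Step 1: z = 20 - 17i
Step 2: arg(z) = atan2(-17, 20)
Step 3: arg(z) = -0.7045

-0.7045


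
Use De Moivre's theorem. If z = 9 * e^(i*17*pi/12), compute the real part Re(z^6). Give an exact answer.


Step 1: By De Moivre's theorem, z^6 = 9^6 * e^(i*6*17*pi/12) = 531441 * (cos(17*pi/2) + i*sin(17*pi/2))
Step 2: |z|^6 = 9^6 = 531441
Step 3: Reduce the angle mod 2*pi: 17*pi/2 - 8*pi = pi/2
Step 4: cos(pi/2) = 0
Step 5: Re(z^6) = 531441 * 0 = 0

0


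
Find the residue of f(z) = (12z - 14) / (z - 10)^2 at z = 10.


Step 1: Pole of order 2 at z = 10
Step 2: Res = lim d/dz [(z - 10)^2 * f(z)] as z -> 10
Step 3: (z - 10)^2 * f(z) = 12z - 14
Step 4: d/dz[12z - 14] = 12

12


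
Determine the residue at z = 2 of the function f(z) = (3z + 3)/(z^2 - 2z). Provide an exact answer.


Step 1: Q(z) = z^2 - 2z = (z - 2)(z)
Step 2: Q'(z) = 2z - 2
Step 3: Q'(2) = 2, P(2) = 9
Step 4: Res = P(2)/Q'(2) = 9/2 = 9/2

9/2


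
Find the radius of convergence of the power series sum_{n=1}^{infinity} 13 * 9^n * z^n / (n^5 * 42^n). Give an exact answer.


Step 1: General term a_n = 13 * 9^n / (n^5 * 42^n)
Step 2: By the root test, |a_n|^(1/n) = 13^(1/n) * 9 / (n^(5/n) * 42) -> 9/42 as n -> infinity (since 13^(1/n) -> 1 and n^(5/n) -> 1)
Step 3: R = 1/lim|a_n|^(1/n) = 42/9 = 14/3

14/3


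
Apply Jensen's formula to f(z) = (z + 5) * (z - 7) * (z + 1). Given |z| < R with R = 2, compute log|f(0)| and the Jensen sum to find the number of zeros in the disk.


Jensen's formula: (1/2pi)*integral log|f(Re^it)|dt = log|f(0)| + sum_{|a_k|<R} log(R/|a_k|)
Step 1: f(0) = 5 * (-7) * 1 = -35
Step 2: log|f(0)| = log|-5| + log|7| + log|-1| = 3.5553
Step 3: Zeros inside |z| < 2: -1
Step 4: Jensen sum = log(2/1) = 0.6931
Step 5: n(R) = number of terms in the Jensen sum = count of zeros inside |z| < 2 = 1

1


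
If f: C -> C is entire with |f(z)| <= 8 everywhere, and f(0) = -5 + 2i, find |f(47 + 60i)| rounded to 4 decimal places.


Step 1: By Liouville's theorem, a bounded entire function is constant.
Step 2: f(z) = f(0) = -5 + 2i for all z.
Step 3: |f(w)| = |-5 + 2i| = sqrt(25 + 4)
Step 4: = 5.3852

5.3852


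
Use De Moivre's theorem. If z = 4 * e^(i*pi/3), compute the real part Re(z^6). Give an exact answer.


Step 1: By De Moivre's theorem, z^6 = 4^6 * e^(i*6*pi/3) = 4096 * (cos(2*pi) + i*sin(2*pi))
Step 2: |z|^6 = 4^6 = 4096
Step 3: Reduce the angle mod 2*pi: 2*pi - 2*pi = 0
Step 4: cos(0) = 1
Step 5: Re(z^6) = 4096 * 1 = 4096

4096


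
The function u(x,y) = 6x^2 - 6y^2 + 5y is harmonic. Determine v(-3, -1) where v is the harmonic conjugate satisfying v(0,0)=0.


Step 1: v_x = -u_y = 12y - 5
Step 2: v_y = u_x = 12x + 0
Step 3: v = 12xy - 5x + C
Step 4: v(0,0) = 0 => C = 0
Step 5: v(-3, -1) = 51

51


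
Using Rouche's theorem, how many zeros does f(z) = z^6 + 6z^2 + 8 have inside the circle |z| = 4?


Step 1: On |z| = 4 the three terms have sizes |z^6| = 4^6 = 4096, |6z^2| = 6*4^2 = 96, |8| = 8
Step 2: The dominant term is g(z) = z^6; let h(z) = 6z^2 + 8 so f = g + h
Step 3: On |z| = 4: |g| = 4096 and |h| <= 96 + 8 = 104
Step 4: Since 4096 > 104, |h| < |g| on |z| = 4, so by Rouche f has the same number of zeros as g inside |z| < 4
Step 5: g(z) = z^6 has 6 zeros (all at the origin) inside |z| < 4. Answer = 6

6


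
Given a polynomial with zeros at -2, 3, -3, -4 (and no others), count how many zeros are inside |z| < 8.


Step 1: Check each root:
  z = -2: |-2| = 2 < 8
  z = 3: |3| = 3 < 8
  z = -3: |-3| = 3 < 8
  z = -4: |-4| = 4 < 8
Step 2: Count = 4

4


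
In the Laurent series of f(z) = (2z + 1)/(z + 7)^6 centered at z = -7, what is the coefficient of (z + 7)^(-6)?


Step 1: Write the numerator in powers of (z + 7): 2z + 1 = 2(z + 7) + (2*(-7) + 1) = 2(z + 7) - 13
Step 2: Divide by (z + 7)^6: f(z) = -13(z + 7)^(-6) + 2(z + 7)^(-5)
Step 3: This finite sum is the Laurent series of f about z = -7.
Step 4: Coefficient of (z + 7)^(-6) = 2*(-7) + 1 = -13

-13


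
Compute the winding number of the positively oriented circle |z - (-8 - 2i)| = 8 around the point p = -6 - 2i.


Step 1: Center c = (-8, -2), radius = 8
Step 2: |p - c|^2 = 2^2 + 0^2 = 4
Step 3: r^2 = 64
Step 4: |p-c| < r so winding number = 1

1


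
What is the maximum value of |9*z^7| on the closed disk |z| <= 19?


Step 1: On |z| = 19, |f(z)| = 9 * |z|^7 = 9 * 19^7
Step 2: By maximum modulus principle, maximum is on boundary.
Step 3: Maximum = 9 * 893871739 = 8044845651

8044845651


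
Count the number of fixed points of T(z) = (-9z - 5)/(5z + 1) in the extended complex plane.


Step 1: Fixed points satisfy T(z) = z
Step 2: 5z^2 + 10z + 5 = 0
Step 3: Discriminant = 10^2 - 4*5*5 = 0
Step 4: Number of fixed points = 1

1


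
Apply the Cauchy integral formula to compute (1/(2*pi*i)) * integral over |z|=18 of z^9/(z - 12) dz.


Step 1: f(z) = z^9, a = 12 is inside |z| = 18
Step 2: By Cauchy integral formula: (1/(2pi*i)) * integral = f(a)
Step 3: f(12) = 12^9 = 5159780352

5159780352


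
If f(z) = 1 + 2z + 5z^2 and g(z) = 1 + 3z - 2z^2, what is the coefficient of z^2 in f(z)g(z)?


Step 1: z^2 term in f*g comes from: (1)*(-2z^2) + (2z)*(3z) + (5z^2)*(1)
Step 2: = -2 + 6 + 5
Step 3: = 9

9


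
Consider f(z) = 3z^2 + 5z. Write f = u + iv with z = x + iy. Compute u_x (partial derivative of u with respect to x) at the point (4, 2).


Step 1: f(z) = 3(x+iy)^2 + 5(x+iy) + 0
Step 2: u = 3(x^2 - y^2) + 5x + 0
Step 3: u_x = 6x + 5
Step 4: At (4, 2): u_x = 24 + 5 = 29

29


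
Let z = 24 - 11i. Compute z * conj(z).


Step 1: conj(z) = 24 + 11i
Step 2: z * conj(z) = 24^2 + (-11)^2
Step 3: = 576 + 121 = 697

697


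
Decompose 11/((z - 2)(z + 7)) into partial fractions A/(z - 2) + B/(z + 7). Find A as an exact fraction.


Step 1: Multiply both sides by (z - 2) and set z = 2
Step 2: A = 11 / (2 + 7)
Step 3: A = 11 / 9
Step 4: A = 11/9

11/9


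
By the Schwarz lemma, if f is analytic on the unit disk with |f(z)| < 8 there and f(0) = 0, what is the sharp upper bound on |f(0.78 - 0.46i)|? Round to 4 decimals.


Step 1: g = f/8 maps D -> D with g(0) = 0, so by the Schwarz lemma |g(z)| <= |z|, i.e. |f(z)| <= 8|z|; this is sharp (f(z) = 8z).
Step 2: |z0|^2 = 0.78^2 + (-0.46)^2 = 0.82
Step 3: |z0| = sqrt(0.82) = 0.905539
Step 4: Best bound = 8 * |z0| = 8 * 0.905539 = 7.2443

7.2443


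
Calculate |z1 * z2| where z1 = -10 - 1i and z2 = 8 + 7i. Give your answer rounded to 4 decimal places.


Step 1: |z1| = sqrt((-10)^2 + (-1)^2) = sqrt(101)
Step 2: |z2| = sqrt(8^2 + 7^2) = sqrt(113)
Step 3: |z1*z2| = |z1|*|z2| = sqrt(101) * sqrt(113) = sqrt(101 * 113) = sqrt(11413)
Step 4: = 106.8316

106.8316


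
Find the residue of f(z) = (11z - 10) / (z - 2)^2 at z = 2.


Step 1: Pole of order 2 at z = 2
Step 2: Res = lim d/dz [(z - 2)^2 * f(z)] as z -> 2
Step 3: (z - 2)^2 * f(z) = 11z - 10
Step 4: d/dz[11z - 10] = 11

11


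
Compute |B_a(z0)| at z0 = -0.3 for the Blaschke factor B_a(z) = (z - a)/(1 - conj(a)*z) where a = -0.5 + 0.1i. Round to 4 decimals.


Step 1: Numerator z0 - a = -0.3 - (-0.5 + 0.1i) = 0.2 - 0.1i
Step 2: Denominator 1 - conj(a)*z0 = 1 - (-0.5 - 0.1i)*(-0.3) = 0.85 - 0.03i
Step 3: |z0 - a|^2 = 0.2^2 + (-0.1)^2 = 0.05; |1 - conj(a)*z0|^2 = 0.85^2 + (-0.03)^2 = 0.7234
Step 4: |B_a(-0.3)| = sqrt(0.05 / 0.7234) = sqrt(0.069118)
Step 5: = 0.2629

0.2629


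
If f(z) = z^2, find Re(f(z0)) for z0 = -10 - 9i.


Step 1: z0 = -10 - 9i
Step 2: z0^2 = (-10)^2 - (-9)^2 + 180i
Step 3: real part = 100 - 81 = 19

19


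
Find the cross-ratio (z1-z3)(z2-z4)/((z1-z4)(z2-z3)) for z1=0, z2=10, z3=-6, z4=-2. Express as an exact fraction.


Step 1: (z1-z3)(z2-z4) = 6 * 12 = 72
Step 2: (z1-z4)(z2-z3) = 2 * 16 = 32
Step 3: Cross-ratio = 72/32 = 9/4

9/4


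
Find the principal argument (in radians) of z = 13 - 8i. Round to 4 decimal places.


Step 1: z = 13 - 8i
Step 2: arg(z) = atan2(-8, 13)
Step 3: arg(z) = -0.5517

-0.5517


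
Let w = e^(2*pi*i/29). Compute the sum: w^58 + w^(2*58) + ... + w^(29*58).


Step 1: The sum sum_{j=1}^{n} w^(k*j) equals n if n | k, else 0.
Step 2: Here n = 29, k = 58
Step 3: Does n divide k? 29 | 58 -> True
Step 4: Sum = 29

29


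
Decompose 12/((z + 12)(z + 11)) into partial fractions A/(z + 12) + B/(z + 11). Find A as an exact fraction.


Step 1: Multiply both sides by (z + 12) and set z = -12
Step 2: A = 12 / (-12 + 11)
Step 3: A = 12 / (-1)
Step 4: A = -12

-12


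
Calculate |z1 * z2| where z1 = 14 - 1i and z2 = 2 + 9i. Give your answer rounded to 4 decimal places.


Step 1: |z1| = sqrt(14^2 + (-1)^2) = sqrt(197)
Step 2: |z2| = sqrt(2^2 + 9^2) = sqrt(85)
Step 3: |z1*z2| = |z1|*|z2| = sqrt(197) * sqrt(85) = sqrt(197 * 85) = sqrt(16745)
Step 4: = 129.4025

129.4025


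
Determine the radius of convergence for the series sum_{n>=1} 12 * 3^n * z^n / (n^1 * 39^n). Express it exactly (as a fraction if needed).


Step 1: General term a_n = 12 * 3^n / (n^1 * 39^n)
Step 2: By the root test, |a_n|^(1/n) = 12^(1/n) * 3 / (n^(1/n) * 39) -> 3/39 as n -> infinity (since 12^(1/n) -> 1 and n^(1/n) -> 1)
Step 3: R = 1/lim|a_n|^(1/n) = 39/3 = 13

13


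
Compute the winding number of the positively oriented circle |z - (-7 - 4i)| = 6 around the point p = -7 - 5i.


Step 1: Center c = (-7, -4), radius = 6
Step 2: |p - c|^2 = 0^2 + (-1)^2 = 1
Step 3: r^2 = 36
Step 4: |p-c| < r so winding number = 1

1


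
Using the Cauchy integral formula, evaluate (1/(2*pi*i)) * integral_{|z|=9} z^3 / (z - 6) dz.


Step 1: f(z) = z^3, a = 6 is inside |z| = 9
Step 2: By Cauchy integral formula: (1/(2pi*i)) * integral = f(a)
Step 3: f(6) = 6^3 = 216

216


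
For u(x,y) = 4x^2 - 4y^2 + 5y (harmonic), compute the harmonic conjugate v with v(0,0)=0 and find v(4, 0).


Step 1: v_x = -u_y = 8y - 5
Step 2: v_y = u_x = 8x + 0
Step 3: v = 8xy - 5x + C
Step 4: v(0,0) = 0 => C = 0
Step 5: v(4, 0) = -20

-20


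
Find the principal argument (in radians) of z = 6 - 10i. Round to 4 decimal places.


Step 1: z = 6 - 10i
Step 2: arg(z) = atan2(-10, 6)
Step 3: arg(z) = -1.0304

-1.0304


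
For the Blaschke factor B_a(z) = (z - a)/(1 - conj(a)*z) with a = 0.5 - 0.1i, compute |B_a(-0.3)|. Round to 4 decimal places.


Step 1: Numerator z0 - a = -0.3 - (0.5 - 0.1i) = -0.8 + 0.1i
Step 2: Denominator 1 - conj(a)*z0 = 1 - (0.5 + 0.1i)*(-0.3) = 1.15 + 0.03i
Step 3: |z0 - a|^2 = (-0.8)^2 + 0.1^2 = 0.65; |1 - conj(a)*z0|^2 = 1.15^2 + 0.03^2 = 1.3234
Step 4: |B_a(-0.3)| = sqrt(0.65 / 1.3234) = sqrt(0.491159)
Step 5: = 0.7008

0.7008


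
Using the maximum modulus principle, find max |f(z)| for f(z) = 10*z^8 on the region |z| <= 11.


Step 1: On |z| = 11, |f(z)| = 10 * |z|^8 = 10 * 11^8
Step 2: By maximum modulus principle, maximum is on boundary.
Step 3: Maximum = 10 * 214358881 = 2143588810

2143588810


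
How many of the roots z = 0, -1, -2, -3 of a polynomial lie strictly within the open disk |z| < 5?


Step 1: Check each root:
  z = 0: |0| = 0 < 5
  z = -1: |-1| = 1 < 5
  z = -2: |-2| = 2 < 5
  z = -3: |-3| = 3 < 5
Step 2: Count = 4

4


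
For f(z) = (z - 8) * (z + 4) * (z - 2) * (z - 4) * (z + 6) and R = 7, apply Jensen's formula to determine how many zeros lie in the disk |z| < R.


Jensen's formula: (1/2pi)*integral log|f(Re^it)|dt = log|f(0)| + sum_{|a_k|<R} log(R/|a_k|)
Step 1: f(0) = (-8) * 4 * (-2) * (-4) * 6 = -1536
Step 2: log|f(0)| = log|8| + log|-4| + log|2| + log|4| + log|-6| = 7.3369
Step 3: Zeros inside |z| < 7: -4, 2, 4, -6
Step 4: Jensen sum = log(7/4) + log(7/2) + log(7/4) + log(7/6) = 2.5261
Step 5: n(R) = number of terms in the Jensen sum = count of zeros inside |z| < 7 = 4

4


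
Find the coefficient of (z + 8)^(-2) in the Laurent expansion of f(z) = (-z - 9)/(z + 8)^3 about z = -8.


Step 1: Write the numerator in powers of (z + 8): -z - 9 = -(z + 8) + (-1*(-8) - 9) = -(z + 8) - 1
Step 2: Divide by (z + 8)^3: f(z) = -(z + 8)^(-3) - (z + 8)^(-2)
Step 3: This finite sum is the Laurent series of f about z = -8.
Step 4: Coefficient of (z + 8)^(-2) = coefficient of (z + 8) in the re-centred numerator = -1

-1


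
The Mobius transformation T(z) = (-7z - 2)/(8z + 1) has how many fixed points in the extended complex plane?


Step 1: Fixed points satisfy T(z) = z
Step 2: 8z^2 + 8z + 2 = 0
Step 3: Discriminant = 8^2 - 4*8*2 = 0
Step 4: Number of fixed points = 1

1


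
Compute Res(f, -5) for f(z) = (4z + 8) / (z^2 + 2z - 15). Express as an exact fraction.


Step 1: Q(z) = z^2 + 2z - 15 = (z + 5)(z - 3)
Step 2: Q'(z) = 2z + 2
Step 3: Q'(-5) = -8, P(-5) = -12
Step 4: Res = P(-5)/Q'(-5) = -12/(-8) = 3/2

3/2


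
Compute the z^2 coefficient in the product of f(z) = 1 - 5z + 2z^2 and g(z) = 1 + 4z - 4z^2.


Step 1: z^2 term in f*g comes from: (1)*(-4z^2) + (-5z)*(4z) + (2z^2)*(1)
Step 2: = -4 - 20 + 2
Step 3: = -22

-22


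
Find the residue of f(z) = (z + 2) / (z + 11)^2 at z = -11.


Step 1: Pole of order 2 at z = -11
Step 2: Res = lim d/dz [(z + 11)^2 * f(z)] as z -> -11
Step 3: (z + 11)^2 * f(z) = z + 2
Step 4: d/dz[z + 2] = 1

1


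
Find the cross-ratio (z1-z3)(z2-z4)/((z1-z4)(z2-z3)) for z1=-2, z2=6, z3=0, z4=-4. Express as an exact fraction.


Step 1: (z1-z3)(z2-z4) = (-2) * 10 = -20
Step 2: (z1-z4)(z2-z3) = 2 * 6 = 12
Step 3: Cross-ratio = -20/12 = -5/3

-5/3


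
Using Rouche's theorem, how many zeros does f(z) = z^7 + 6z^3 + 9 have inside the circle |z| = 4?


Step 1: On |z| = 4 the three terms have sizes |z^7| = 4^7 = 16384, |6z^3| = 6*4^3 = 384, |9| = 9
Step 2: The dominant term is g(z) = z^7; let h(z) = 6z^3 + 9 so f = g + h
Step 3: On |z| = 4: |g| = 16384 and |h| <= 384 + 9 = 393
Step 4: Since 16384 > 393, |h| < |g| on |z| = 4, so by Rouche f has the same number of zeros as g inside |z| < 4
Step 5: g(z) = z^7 has 7 zeros (all at the origin) inside |z| < 4. Answer = 7

7


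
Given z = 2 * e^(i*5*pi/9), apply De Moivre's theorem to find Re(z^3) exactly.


Step 1: By De Moivre's theorem, z^3 = 2^3 * e^(i*3*5*pi/9) = 8 * (cos(5*pi/3) + i*sin(5*pi/3))
Step 2: |z|^3 = 2^3 = 8
Step 3: The angle 5*pi/3 already lies in [0, 2*pi)
Step 4: cos(5*pi/3) = 1/2
Step 5: Re(z^3) = 8 * 1/2 = 4

4


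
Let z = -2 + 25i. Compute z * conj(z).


Step 1: conj(z) = -2 - 25i
Step 2: z * conj(z) = (-2)^2 + 25^2
Step 3: = 4 + 625 = 629

629


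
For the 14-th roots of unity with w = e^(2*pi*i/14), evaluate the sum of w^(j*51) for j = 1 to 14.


Step 1: The sum sum_{j=1}^{n} w^(k*j) equals n if n | k, else 0.
Step 2: Here n = 14, k = 51
Step 3: Does n divide k? 14 | 51 -> False
Step 4: Sum = 0

0


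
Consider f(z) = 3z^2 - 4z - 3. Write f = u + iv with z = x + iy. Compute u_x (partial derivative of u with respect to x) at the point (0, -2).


Step 1: f(z) = 3(x+iy)^2 - 4(x+iy) - 3
Step 2: u = 3(x^2 - y^2) - 4x - 3
Step 3: u_x = 6x - 4
Step 4: At (0, -2): u_x = 0 - 4 = -4

-4


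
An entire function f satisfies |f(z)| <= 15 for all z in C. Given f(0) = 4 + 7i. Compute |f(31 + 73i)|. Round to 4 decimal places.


Step 1: By Liouville's theorem, a bounded entire function is constant.
Step 2: f(z) = f(0) = 4 + 7i for all z.
Step 3: |f(w)| = |4 + 7i| = sqrt(16 + 49)
Step 4: = 8.0623

8.0623


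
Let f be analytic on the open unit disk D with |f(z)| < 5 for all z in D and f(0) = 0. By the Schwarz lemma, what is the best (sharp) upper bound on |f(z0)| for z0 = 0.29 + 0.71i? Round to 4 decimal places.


Step 1: g = f/5 maps D -> D with g(0) = 0, so by the Schwarz lemma |g(z)| <= |z|, i.e. |f(z)| <= 5|z|; this is sharp (f(z) = 5z).
Step 2: |z0|^2 = 0.29^2 + 0.71^2 = 0.5882
Step 3: |z0| = sqrt(0.5882) = 0.766942
Step 4: Best bound = 5 * |z0| = 5 * 0.766942 = 3.8347

3.8347


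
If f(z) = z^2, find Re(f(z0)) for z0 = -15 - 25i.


Step 1: z0 = -15 - 25i
Step 2: z0^2 = (-15)^2 - (-25)^2 + 750i
Step 3: real part = 225 - 625 = -400

-400


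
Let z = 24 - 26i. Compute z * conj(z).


Step 1: conj(z) = 24 + 26i
Step 2: z * conj(z) = 24^2 + (-26)^2
Step 3: = 576 + 676 = 1252

1252


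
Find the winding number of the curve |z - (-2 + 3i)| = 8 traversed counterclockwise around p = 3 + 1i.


Step 1: Center c = (-2, 3), radius = 8
Step 2: |p - c|^2 = 5^2 + (-2)^2 = 29
Step 3: r^2 = 64
Step 4: |p-c| < r so winding number = 1

1


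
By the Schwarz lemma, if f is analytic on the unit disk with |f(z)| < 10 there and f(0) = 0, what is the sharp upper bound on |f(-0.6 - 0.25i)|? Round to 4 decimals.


Step 1: g = f/10 maps D -> D with g(0) = 0, so by the Schwarz lemma |g(z)| <= |z|, i.e. |f(z)| <= 10|z|; this is sharp (f(z) = 10z).
Step 2: |z0|^2 = (-0.6)^2 + (-0.25)^2 = 0.4225
Step 3: |z0| = sqrt(0.4225) = 0.65
Step 4: Best bound = 10 * |z0| = 10 * 0.65 = 6.5

6.5


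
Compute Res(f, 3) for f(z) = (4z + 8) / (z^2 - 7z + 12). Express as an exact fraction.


Step 1: Q(z) = z^2 - 7z + 12 = (z - 3)(z - 4)
Step 2: Q'(z) = 2z - 7
Step 3: Q'(3) = -1, P(3) = 20
Step 4: Res = P(3)/Q'(3) = 20/(-1) = -20

-20


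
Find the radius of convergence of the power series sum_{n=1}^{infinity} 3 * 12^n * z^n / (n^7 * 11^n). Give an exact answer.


Step 1: General term a_n = 3 * 12^n / (n^7 * 11^n)
Step 2: By the root test, |a_n|^(1/n) = 3^(1/n) * 12 / (n^(7/n) * 11) -> 12/11 as n -> infinity (since 3^(1/n) -> 1 and n^(7/n) -> 1)
Step 3: R = 1/lim|a_n|^(1/n) = 11/12

11/12


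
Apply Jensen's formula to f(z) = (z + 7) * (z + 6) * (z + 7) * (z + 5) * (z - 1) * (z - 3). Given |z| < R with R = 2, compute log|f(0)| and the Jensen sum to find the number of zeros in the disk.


Jensen's formula: (1/2pi)*integral log|f(Re^it)|dt = log|f(0)| + sum_{|a_k|<R} log(R/|a_k|)
Step 1: f(0) = 7 * 6 * 7 * 5 * (-1) * (-3) = 4410
Step 2: log|f(0)| = log|-7| + log|-6| + log|-7| + log|-5| + log|1| + log|3| = 8.3916
Step 3: Zeros inside |z| < 2: 1
Step 4: Jensen sum = log(2/1) = 0.6931
Step 5: n(R) = number of terms in the Jensen sum = count of zeros inside |z| < 2 = 1

1


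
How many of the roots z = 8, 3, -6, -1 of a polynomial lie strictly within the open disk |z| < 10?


Step 1: Check each root:
  z = 8: |8| = 8 < 10
  z = 3: |3| = 3 < 10
  z = -6: |-6| = 6 < 10
  z = -1: |-1| = 1 < 10
Step 2: Count = 4

4


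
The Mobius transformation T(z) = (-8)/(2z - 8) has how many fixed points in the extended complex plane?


Step 1: Fixed points satisfy T(z) = z
Step 2: 2z^2 - 8z + 8 = 0
Step 3: Discriminant = (-8)^2 - 4*2*8 = 0
Step 4: Number of fixed points = 1

1


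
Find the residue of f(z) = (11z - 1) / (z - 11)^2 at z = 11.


Step 1: Pole of order 2 at z = 11
Step 2: Res = lim d/dz [(z - 11)^2 * f(z)] as z -> 11
Step 3: (z - 11)^2 * f(z) = 11z - 1
Step 4: d/dz[11z - 1] = 11

11


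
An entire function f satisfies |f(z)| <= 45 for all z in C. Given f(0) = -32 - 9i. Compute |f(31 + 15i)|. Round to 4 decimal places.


Step 1: By Liouville's theorem, a bounded entire function is constant.
Step 2: f(z) = f(0) = -32 - 9i for all z.
Step 3: |f(w)| = |-32 - 9i| = sqrt(1024 + 81)
Step 4: = 33.2415

33.2415


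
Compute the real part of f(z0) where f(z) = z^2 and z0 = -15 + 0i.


Step 1: z0 = -15 + 0i
Step 2: z0^2 = (-15)^2 - 0^2 + 0i
Step 3: real part = 225 - 0 = 225

225


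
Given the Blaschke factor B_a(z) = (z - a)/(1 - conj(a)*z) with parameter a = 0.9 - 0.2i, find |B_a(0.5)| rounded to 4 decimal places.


Step 1: Numerator z0 - a = 0.5 - (0.9 - 0.2i) = -0.4 + 0.2i
Step 2: Denominator 1 - conj(a)*z0 = 1 - (0.9 + 0.2i)*0.5 = 0.55 - 0.1i
Step 3: |z0 - a|^2 = (-0.4)^2 + 0.2^2 = 0.2; |1 - conj(a)*z0|^2 = 0.55^2 + (-0.1)^2 = 0.3125
Step 4: |B_a(0.5)| = sqrt(0.2 / 0.3125) = sqrt(0.64)
Step 5: = 0.8

0.8


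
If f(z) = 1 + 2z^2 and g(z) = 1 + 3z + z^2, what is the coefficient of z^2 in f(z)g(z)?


Step 1: z^2 term in f*g comes from: (1)*(z^2) + (0)*(3z) + (2z^2)*(1)
Step 2: = 1 + 0 + 2
Step 3: = 3

3


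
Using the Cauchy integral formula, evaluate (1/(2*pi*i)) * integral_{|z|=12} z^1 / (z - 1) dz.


Step 1: f(z) = z^1, a = 1 is inside |z| = 12
Step 2: By Cauchy integral formula: (1/(2pi*i)) * integral = f(a)
Step 3: f(1) = 1^1 = 1

1


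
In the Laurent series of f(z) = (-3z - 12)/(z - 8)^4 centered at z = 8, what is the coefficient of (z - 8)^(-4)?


Step 1: Write the numerator in powers of (z - 8): -3z - 12 = -3(z - 8) + (-3*8 - 12) = -3(z - 8) - 36
Step 2: Divide by (z - 8)^4: f(z) = -36(z - 8)^(-4) - 3(z - 8)^(-3)
Step 3: This finite sum is the Laurent series of f about z = 8.
Step 4: Coefficient of (z - 8)^(-4) = -3*8 - 12 = -36

-36


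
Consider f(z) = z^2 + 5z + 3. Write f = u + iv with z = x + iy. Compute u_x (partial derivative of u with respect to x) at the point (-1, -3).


Step 1: f(z) = (x+iy)^2 + 5(x+iy) + 3
Step 2: u = (x^2 - y^2) + 5x + 3
Step 3: u_x = 2x + 5
Step 4: At (-1, -3): u_x = -2 + 5 = 3

3


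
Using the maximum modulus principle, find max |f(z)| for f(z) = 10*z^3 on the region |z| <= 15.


Step 1: On |z| = 15, |f(z)| = 10 * |z|^3 = 10 * 15^3
Step 2: By maximum modulus principle, maximum is on boundary.
Step 3: Maximum = 10 * 3375 = 33750

33750


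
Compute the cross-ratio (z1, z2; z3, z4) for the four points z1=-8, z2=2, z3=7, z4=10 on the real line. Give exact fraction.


Step 1: (z1-z3)(z2-z4) = (-15) * (-8) = 120
Step 2: (z1-z4)(z2-z3) = (-18) * (-5) = 90
Step 3: Cross-ratio = 120/90 = 4/3

4/3


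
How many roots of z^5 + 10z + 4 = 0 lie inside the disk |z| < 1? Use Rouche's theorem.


Step 1: On |z| = 1 the three terms have sizes |z^5| = 1^5 = 1, |10z| = 10*1 = 10, |4| = 4
Step 2: The dominant term is g(z) = 10z; let h(z) = z^5 + 4 so f = g + h
Step 3: On |z| = 1: |g| = 10 and |h| <= 1 + 4 = 5
Step 4: Since 10 > 5, |h| < |g| on |z| = 1, so by Rouche f has the same number of zeros as g inside |z| < 1
Step 5: g(z) = 10z has 1 zero (at the origin, multiplicity 1) inside |z| < 1. Answer = 1

1


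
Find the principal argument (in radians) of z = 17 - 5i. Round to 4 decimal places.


Step 1: z = 17 - 5i
Step 2: arg(z) = atan2(-5, 17)
Step 3: arg(z) = -0.2861

-0.2861


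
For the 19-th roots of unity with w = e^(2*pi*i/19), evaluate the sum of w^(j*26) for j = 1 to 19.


Step 1: The sum sum_{j=1}^{n} w^(k*j) equals n if n | k, else 0.
Step 2: Here n = 19, k = 26
Step 3: Does n divide k? 19 | 26 -> False
Step 4: Sum = 0

0


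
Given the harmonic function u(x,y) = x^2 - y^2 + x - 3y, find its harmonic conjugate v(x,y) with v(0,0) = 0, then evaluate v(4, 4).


Step 1: v_x = -u_y = 2y + 3
Step 2: v_y = u_x = 2x + 1
Step 3: v = 2xy + 3x + y + C
Step 4: v(0,0) = 0 => C = 0
Step 5: v(4, 4) = 48

48


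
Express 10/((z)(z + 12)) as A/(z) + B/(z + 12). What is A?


Step 1: Multiply both sides by (z) and set z = 0
Step 2: A = 10 / (0 + 12)
Step 3: A = 10 / 12
Step 4: A = 5/6

5/6
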